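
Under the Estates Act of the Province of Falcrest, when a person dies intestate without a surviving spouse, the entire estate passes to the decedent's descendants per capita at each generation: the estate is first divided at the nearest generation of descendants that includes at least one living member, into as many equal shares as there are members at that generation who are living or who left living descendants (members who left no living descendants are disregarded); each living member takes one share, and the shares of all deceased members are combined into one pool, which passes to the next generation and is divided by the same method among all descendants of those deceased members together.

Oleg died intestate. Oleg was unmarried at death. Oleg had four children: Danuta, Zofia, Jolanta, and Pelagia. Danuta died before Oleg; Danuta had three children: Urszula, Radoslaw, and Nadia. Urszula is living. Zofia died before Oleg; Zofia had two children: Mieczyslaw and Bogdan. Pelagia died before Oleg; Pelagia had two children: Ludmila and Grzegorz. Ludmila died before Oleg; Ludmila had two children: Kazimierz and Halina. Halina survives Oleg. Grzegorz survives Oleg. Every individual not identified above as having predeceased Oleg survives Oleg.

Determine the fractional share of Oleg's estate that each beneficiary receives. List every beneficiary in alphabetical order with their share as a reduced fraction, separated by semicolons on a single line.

There is no surviving spouse, so the entire estate passes to Oleg's descendants per capita at each generation.
At generation 1 (Danuta, Zofia, Jolanta, Pelagia) there are 4 shares of (1)/4 = 1/4 each.
Living: Jolanta — each takes 1/4.
Deceased: Danuta, Zofia, and Pelagia. Their combined 3/4 is pooled and carried to generation 2.
At generation 2 (Urszula, Radoslaw, Nadia, Mieczyslaw, Bogdan, Ludmila, Grzegorz) there are 7 shares of (3/4)/7 = 3/28 each.
Living: Urszula, Radoslaw, Nadia, Mieczyslaw, Bogdan, and Grzegorz — each takes 3/28.
Deceased: Ludmila. That 3/28 share is carried to generation 3.
At generation 3 (Kazimierz, Halina) there are 2 shares of (3/28)/2 = 3/56 each.
Living: Kazimierz and Halina — each takes 3/56.

Bogdan 3/28; Grzegorz 3/28; Halina 3/56; Jolanta 1/4; Kazimierz 3/56; Mieczyslaw 3/28; Nadia 3/28; Radoslaw 3/28; Urszula 3/28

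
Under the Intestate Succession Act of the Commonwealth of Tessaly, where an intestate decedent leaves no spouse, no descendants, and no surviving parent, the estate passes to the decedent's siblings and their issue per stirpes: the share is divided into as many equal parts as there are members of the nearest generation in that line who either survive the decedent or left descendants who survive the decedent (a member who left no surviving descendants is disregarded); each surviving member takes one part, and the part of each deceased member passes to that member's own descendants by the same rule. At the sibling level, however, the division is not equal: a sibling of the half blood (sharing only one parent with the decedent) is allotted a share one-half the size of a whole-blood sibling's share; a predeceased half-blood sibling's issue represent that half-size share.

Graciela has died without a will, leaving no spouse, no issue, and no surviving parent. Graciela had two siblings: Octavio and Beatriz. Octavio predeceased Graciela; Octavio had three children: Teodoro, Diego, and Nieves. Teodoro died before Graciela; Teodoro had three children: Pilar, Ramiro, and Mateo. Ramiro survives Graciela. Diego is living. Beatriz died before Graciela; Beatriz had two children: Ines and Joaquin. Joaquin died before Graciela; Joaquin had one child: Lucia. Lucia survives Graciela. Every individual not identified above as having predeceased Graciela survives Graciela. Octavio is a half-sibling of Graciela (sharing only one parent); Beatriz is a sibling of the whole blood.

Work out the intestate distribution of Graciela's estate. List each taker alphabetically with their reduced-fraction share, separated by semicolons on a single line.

Diego 1/9; Ines 1/3; Lucia 1/3; Mateo 1/27; Nieves 1/9; Pilar 1/27; Ramiro 1/27

No spouse, descendants, or parent survives, so the estate passes to Graciela's siblings per stirpes.
Half-blood siblings count for one-half the weight of whole-blood siblings at the initial division.
Dividing 1 in proportion to weights (total weight 3/2): Octavio (weight 1/2) → 1/3; Beatriz (weight 1) → 2/3.
Octavio predeceased; the 1/3 allotted to Octavio's branch passes to Octavio's issue by representation.
The 1/3 is divided into 3 equal shares of 1/9 among Teodoro, Diego, Nieves.
Teodoro predeceased; the 1/9 allotted to Teodoro's branch passes to Teodoro's issue by representation.
The 1/9 is divided into 3 equal shares of 1/27 among Pilar, Ramiro, Mateo.
Pilar is living and takes 1/27.
Ramiro is living and takes 1/27.
Mateo is living and takes 1/27.
Diego is living and takes 1/9.
Nieves is living and takes 1/9.
Beatriz predeceased; the 2/3 allotted to Beatriz's branch passes to Beatriz's issue by representation.
The 2/3 is divided into 2 equal shares of 1/3 among Ines, Joaquin.
Ines is living and takes 1/3.
Joaquin predeceased; the 1/3 allotted to Joaquin's branch passes to Joaquin's issue by representation.
Lucia is the sole taker at this level and receives the full 1/3.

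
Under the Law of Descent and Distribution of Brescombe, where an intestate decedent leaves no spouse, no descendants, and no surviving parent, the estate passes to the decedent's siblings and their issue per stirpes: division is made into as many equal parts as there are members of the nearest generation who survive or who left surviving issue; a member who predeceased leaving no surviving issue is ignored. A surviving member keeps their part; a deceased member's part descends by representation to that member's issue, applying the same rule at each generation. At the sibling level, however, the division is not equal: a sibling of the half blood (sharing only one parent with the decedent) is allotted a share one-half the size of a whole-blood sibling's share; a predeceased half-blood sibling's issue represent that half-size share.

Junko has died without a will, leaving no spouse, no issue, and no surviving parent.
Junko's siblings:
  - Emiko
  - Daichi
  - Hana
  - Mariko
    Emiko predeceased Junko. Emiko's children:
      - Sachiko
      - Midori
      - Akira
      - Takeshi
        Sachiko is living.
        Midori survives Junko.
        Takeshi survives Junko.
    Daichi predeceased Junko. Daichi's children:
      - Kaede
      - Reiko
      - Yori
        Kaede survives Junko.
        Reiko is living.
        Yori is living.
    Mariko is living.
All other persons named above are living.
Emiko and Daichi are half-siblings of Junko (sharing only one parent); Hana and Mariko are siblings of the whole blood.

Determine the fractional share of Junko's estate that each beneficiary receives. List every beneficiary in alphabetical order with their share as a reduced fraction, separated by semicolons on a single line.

No spouse, descendants, or parent survives, so the estate passes to Junko's siblings per stirpes.
Half-blood siblings count for one-half the weight of whole-blood siblings at the initial division.
Dividing 1 in proportion to weights (total weight 3): Emiko (weight 1/2) → 1/6; Daichi (weight 1/2) → 1/6; Hana (weight 1) → 1/3; Mariko (weight 1) → 1/3.
Emiko predeceased; the 1/6 allotted to Emiko's branch passes to Emiko's issue by representation.
The 1/6 is divided into 4 equal shares of 1/24 among Sachiko, Midori, Akira, Takeshi.
Sachiko is living and takes 1/24.
Midori is living and takes 1/24.
Akira is living and takes 1/24.
Takeshi is living and takes 1/24.
Daichi predeceased; the 1/6 allotted to Daichi's branch passes to Daichi's issue by representation.
The 1/6 is divided into 3 equal shares of 1/18 among Kaede, Reiko, Yori.
Kaede is living and takes 1/18.
Reiko is living and takes 1/18.
Yori is living and takes 1/18.
Hana is living and takes 1/3.
Mariko is living and takes 1/3.

Akira 1/24; Hana 1/3; Kaede 1/18; Mariko 1/3; Midori 1/24; Reiko 1/18; Sachiko 1/24; Takeshi 1/24; Yori 1/18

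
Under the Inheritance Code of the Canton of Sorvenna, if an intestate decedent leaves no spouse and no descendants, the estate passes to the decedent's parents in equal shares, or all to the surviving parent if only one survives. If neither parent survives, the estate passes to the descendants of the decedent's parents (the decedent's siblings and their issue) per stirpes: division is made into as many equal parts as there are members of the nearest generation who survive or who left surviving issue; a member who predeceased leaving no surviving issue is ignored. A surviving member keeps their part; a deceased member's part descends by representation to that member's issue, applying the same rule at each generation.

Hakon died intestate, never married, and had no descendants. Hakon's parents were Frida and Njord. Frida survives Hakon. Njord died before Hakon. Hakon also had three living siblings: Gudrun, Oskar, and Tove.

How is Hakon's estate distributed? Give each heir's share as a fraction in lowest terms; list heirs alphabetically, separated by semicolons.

Only one parent, Frida, survives, so Frida takes the entire estate. The siblings take nothing because a surviving parent has priority.

Frida 1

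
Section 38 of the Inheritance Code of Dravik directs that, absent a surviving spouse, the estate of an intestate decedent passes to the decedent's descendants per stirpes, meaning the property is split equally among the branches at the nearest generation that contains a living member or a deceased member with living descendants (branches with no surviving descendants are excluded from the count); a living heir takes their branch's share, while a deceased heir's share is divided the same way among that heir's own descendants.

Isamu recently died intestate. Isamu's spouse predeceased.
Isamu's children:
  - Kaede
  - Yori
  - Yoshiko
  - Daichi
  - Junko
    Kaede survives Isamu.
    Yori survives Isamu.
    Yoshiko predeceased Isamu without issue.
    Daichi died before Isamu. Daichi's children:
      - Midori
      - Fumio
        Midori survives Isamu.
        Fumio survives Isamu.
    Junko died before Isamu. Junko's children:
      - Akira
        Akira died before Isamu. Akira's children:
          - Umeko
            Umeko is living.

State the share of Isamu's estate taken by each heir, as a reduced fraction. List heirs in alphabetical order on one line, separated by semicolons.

Fumio 1/8; Kaede 1/4; Midori 1/8; Umeko 1/4; Yori 1/4

There is no surviving spouse, so the entire estate passes to Isamu's descendants per stirpes.
Yoshiko left no surviving issue, so that branch lapses and is disregarded.
The estate is divided into 4 equal shares of 1/4 among Kaede, Yori, Daichi, Junko.
Kaede is living and takes 1/4.
Yori is living and takes 1/4.
Daichi predeceased; the 1/4 allotted to Daichi's branch passes to Daichi's issue by representation.
The 1/4 is divided into 2 equal shares of 1/8 among Midori, Fumio.
Midori is living and takes 1/8.
Fumio is living and takes 1/8.
Junko predeceased; the 1/4 allotted to Junko's branch passes to Junko's issue by representation.
Akira's line is the sole branch at this level, so the full 1/4 passes to Akira's issue by representation.
Umeko is the sole taker at this level and receives the full 1/4.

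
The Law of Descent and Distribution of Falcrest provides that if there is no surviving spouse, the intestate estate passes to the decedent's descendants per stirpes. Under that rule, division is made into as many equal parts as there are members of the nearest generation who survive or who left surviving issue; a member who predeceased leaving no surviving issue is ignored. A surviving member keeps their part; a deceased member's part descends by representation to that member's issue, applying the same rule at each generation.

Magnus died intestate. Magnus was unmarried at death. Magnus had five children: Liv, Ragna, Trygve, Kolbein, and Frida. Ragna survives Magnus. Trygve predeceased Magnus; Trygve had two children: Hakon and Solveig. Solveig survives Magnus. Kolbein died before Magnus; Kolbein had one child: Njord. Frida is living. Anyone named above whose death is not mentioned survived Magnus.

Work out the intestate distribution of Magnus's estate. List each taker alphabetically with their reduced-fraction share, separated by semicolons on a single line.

Frida 1/5; Hakon 1/10; Liv 1/5; Njord 1/5; Ragna 1/5; Solveig 1/10

There is no surviving spouse, so the entire estate passes to Magnus's descendants per stirpes.
The estate is divided into 5 equal shares of 1/5 among Liv, Ragna, Trygve, Kolbein, Frida.
Liv is living and takes 1/5.
Ragna is living and takes 1/5.
Trygve predeceased; the 1/5 allotted to Trygve's branch passes to Trygve's issue by representation.
The 1/5 is divided into 2 equal shares of 1/10 among Hakon, Solveig.
Hakon is living and takes 1/10.
Solveig is living and takes 1/10.
Kolbein predeceased; the 1/5 allotted to Kolbein's branch passes to Kolbein's issue by representation.
Njord is the sole taker at this level and receives the full 1/5.
Frida is living and takes 1/5.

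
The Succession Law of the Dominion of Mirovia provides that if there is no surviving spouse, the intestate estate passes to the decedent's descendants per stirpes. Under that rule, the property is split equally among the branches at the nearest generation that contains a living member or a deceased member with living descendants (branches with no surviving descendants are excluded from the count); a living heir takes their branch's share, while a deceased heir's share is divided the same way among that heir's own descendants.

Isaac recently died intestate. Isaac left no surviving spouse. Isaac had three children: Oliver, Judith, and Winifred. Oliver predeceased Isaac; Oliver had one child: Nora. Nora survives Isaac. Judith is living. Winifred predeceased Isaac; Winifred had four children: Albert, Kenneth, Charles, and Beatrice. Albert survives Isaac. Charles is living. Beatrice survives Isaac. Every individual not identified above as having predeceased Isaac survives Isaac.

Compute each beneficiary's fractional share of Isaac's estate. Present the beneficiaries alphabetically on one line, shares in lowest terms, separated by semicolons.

Albert 1/12; Beatrice 1/12; Charles 1/12; Judith 1/3; Kenneth 1/12; Nora 1/3

There is no surviving spouse, so the entire estate passes to Isaac's descendants per stirpes.
The estate is divided into 3 equal shares of 1/3 among Oliver, Judith, Winifred.
Oliver predeceased; the 1/3 allotted to Oliver's branch passes to Oliver's issue by representation.
Nora is the sole taker at this level and receives the full 1/3.
Judith is living and takes 1/3.
Winifred predeceased; the 1/3 allotted to Winifred's branch passes to Winifred's issue by representation.
The 1/3 is divided into 4 equal shares of 1/12 among Albert, Kenneth, Charles, Beatrice.
Albert is living and takes 1/12.
Kenneth is living and takes 1/12.
Charles is living and takes 1/12.
Beatrice is living and takes 1/12.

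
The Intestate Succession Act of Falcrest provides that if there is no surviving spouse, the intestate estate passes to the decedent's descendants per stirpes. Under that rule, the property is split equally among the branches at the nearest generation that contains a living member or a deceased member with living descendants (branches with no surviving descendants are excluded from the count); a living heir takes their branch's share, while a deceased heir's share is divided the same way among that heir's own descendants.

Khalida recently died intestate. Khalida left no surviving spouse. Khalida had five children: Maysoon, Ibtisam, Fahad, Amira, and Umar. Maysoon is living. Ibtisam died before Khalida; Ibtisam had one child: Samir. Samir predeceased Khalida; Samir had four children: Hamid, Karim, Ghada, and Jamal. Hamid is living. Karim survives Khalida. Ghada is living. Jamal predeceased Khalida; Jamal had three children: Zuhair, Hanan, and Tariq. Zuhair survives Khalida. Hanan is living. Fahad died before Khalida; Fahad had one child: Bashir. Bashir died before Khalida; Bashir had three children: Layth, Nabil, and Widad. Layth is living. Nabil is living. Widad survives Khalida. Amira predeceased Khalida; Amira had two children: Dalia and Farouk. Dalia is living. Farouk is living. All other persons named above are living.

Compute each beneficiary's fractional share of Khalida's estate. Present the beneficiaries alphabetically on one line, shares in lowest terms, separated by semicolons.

Dalia 1/10; Farouk 1/10; Ghada 1/20; Hamid 1/20; Hanan 1/60; Karim 1/20; Layth 1/15; Maysoon 1/5; Nabil 1/15; Tariq 1/60; Umar 1/5; Widad 1/15; Zuhair 1/60

There is no surviving spouse, so the entire estate passes to Khalida's descendants per stirpes.
The estate is divided into 5 equal shares of 1/5 among Maysoon, Ibtisam, Fahad, Amira, Umar.
Maysoon is living and takes 1/5.
Ibtisam predeceased; the 1/5 allotted to Ibtisam's branch passes to Ibtisam's issue by representation.
Samir's line is the sole branch at this level, so the full 1/5 passes to Samir's issue by representation.
The 1/5 is divided into 4 equal shares of 1/20 among Hamid, Karim, Ghada, Jamal.
Hamid is living and takes 1/20.
Karim is living and takes 1/20.
Ghada is living and takes 1/20.
Jamal predeceased; the 1/20 allotted to Jamal's branch passes to Jamal's issue by representation.
The 1/20 is divided into 3 equal shares of 1/60 among Zuhair, Hanan, Tariq.
Zuhair is living and takes 1/60.
Hanan is living and takes 1/60.
Tariq is living and takes 1/60.
Fahad predeceased; the 1/5 allotted to Fahad's branch passes to Fahad's issue by representation.
Bashir's line is the sole branch at this level, so the full 1/5 passes to Bashir's issue by representation.
The 1/5 is divided into 3 equal shares of 1/15 among Layth, Nabil, Widad.
Layth is living and takes 1/15.
Nabil is living and takes 1/15.
Widad is living and takes 1/15.
Amira predeceased; the 1/5 allotted to Amira's branch passes to Amira's issue by representation.
The 1/5 is divided into 2 equal shares of 1/10 among Dalia, Farouk.
Dalia is living and takes 1/10.
Farouk is living and takes 1/10.
Umar is living and takes 1/5.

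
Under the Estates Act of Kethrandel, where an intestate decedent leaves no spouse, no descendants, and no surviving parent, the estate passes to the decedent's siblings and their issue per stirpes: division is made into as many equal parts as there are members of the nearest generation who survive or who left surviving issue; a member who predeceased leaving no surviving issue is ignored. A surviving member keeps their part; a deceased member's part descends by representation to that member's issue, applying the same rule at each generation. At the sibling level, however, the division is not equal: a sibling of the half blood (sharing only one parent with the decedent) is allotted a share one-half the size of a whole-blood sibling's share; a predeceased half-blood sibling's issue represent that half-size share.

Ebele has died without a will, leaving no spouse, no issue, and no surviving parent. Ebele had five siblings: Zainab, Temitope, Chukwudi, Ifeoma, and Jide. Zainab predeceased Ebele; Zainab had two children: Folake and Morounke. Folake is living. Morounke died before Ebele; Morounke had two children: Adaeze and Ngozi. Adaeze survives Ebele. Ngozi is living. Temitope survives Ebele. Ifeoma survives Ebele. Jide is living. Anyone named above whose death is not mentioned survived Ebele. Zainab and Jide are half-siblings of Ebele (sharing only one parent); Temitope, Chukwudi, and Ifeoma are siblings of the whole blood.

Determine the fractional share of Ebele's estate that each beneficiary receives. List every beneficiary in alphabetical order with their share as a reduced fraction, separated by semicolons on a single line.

Adaeze 1/32; Chukwudi 1/4; Folake 1/16; Ifeoma 1/4; Jide 1/8; Ngozi 1/32; Temitope 1/4

No spouse, descendants, or parent survives, so the estate passes to Ebele's siblings per stirpes.
Half-blood siblings count for one-half the weight of whole-blood siblings at the initial division.
Dividing 1 in proportion to weights (total weight 4): Zainab (weight 1/2) → 1/8; Temitope (weight 1) → 1/4; Chukwudi (weight 1) → 1/4; Ifeoma (weight 1) → 1/4; Jide (weight 1/2) → 1/8.
Zainab predeceased; the 1/8 allotted to Zainab's branch passes to Zainab's issue by representation.
The 1/8 is divided into 2 equal shares of 1/16 among Folake, Morounke.
Folake is living and takes 1/16.
Morounke predeceased; the 1/16 allotted to Morounke's branch passes to Morounke's issue by representation.
The 1/16 is divided into 2 equal shares of 1/32 among Adaeze, Ngozi.
Adaeze is living and takes 1/32.
Ngozi is living and takes 1/32.
Temitope is living and takes 1/4.
Chukwudi is living and takes 1/4.
Ifeoma is living and takes 1/4.
Jide is living and takes 1/8.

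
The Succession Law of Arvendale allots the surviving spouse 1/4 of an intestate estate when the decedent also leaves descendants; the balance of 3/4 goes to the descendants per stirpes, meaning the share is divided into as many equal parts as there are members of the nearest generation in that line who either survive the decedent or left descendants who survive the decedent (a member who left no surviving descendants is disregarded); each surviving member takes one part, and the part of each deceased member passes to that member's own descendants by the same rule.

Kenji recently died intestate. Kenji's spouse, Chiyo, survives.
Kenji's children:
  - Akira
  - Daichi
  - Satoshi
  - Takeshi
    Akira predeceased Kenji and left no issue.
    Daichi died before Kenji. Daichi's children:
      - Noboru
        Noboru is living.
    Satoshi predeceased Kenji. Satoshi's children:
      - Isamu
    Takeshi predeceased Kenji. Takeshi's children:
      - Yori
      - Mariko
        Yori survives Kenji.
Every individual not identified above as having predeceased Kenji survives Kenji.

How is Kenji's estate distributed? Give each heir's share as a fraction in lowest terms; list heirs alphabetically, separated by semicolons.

Chiyo, as surviving spouse, takes 1/4.
The remaining 3/4 passes to Kenji's descendants per stirpes.
Akira left no surviving issue, so that branch lapses and is disregarded.
The 3/4 is divided into 3 equal shares of 1/4 among Daichi, Satoshi, Takeshi.
Daichi predeceased; the 1/4 allotted to Daichi's branch passes to Daichi's issue by representation.
Noboru is the sole taker at this level and receives the full 1/4.
Satoshi predeceased; the 1/4 allotted to Satoshi's branch passes to Satoshi's issue by representation.
Isamu is the sole taker at this level and receives the full 1/4.
Takeshi predeceased; the 1/4 allotted to Takeshi's branch passes to Takeshi's issue by representation.
The 1/4 is divided into 2 equal shares of 1/8 among Yori, Mariko.
Yori is living and takes 1/8.
Mariko is living and takes 1/8.

Chiyo 1/4; Isamu 1/4; Mariko 1/8; Noboru 1/4; Yori 1/8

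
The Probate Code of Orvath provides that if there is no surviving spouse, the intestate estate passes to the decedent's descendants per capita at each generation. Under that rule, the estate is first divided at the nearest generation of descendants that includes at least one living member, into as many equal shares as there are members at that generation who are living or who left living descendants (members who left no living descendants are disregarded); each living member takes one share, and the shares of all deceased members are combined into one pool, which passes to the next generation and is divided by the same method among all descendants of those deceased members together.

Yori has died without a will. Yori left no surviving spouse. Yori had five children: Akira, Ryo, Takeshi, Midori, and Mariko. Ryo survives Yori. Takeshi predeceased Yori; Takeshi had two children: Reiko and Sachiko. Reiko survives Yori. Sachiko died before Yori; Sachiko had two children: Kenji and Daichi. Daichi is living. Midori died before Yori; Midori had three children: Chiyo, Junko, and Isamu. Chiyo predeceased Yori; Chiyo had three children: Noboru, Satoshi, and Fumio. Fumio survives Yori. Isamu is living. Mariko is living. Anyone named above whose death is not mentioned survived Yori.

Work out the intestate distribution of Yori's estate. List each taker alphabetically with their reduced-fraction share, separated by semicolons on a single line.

Akira 1/5; Daichi 4/125; Fumio 4/125; Isamu 2/25; Junko 2/25; Kenji 4/125; Mariko 1/5; Noboru 4/125; Reiko 2/25; Ryo 1/5; Satoshi 4/125

There is no surviving spouse, so the entire estate passes to Yori's descendants per capita at each generation.
At generation 1 (Akira, Ryo, Takeshi, Midori, Mariko) there are 5 shares of (1)/5 = 1/5 each.
Living: Akira, Ryo, and Mariko — each takes 1/5.
Deceased: Takeshi and Midori. Their combined 2/5 is pooled and carried to generation 2.
At generation 2 (Reiko, Sachiko, Chiyo, Junko, Isamu) there are 5 shares of (2/5)/5 = 2/25 each.
Living: Reiko, Junko, and Isamu — each takes 2/25.
Deceased: Sachiko and Chiyo. Their combined 4/25 is pooled and carried to generation 3.
At generation 3 (Kenji, Daichi, Noboru, Satoshi, Fumio) there are 5 shares of (4/25)/5 = 4/125 each.
Living: Kenji, Daichi, Noboru, Satoshi, and Fumio — each takes 4/125.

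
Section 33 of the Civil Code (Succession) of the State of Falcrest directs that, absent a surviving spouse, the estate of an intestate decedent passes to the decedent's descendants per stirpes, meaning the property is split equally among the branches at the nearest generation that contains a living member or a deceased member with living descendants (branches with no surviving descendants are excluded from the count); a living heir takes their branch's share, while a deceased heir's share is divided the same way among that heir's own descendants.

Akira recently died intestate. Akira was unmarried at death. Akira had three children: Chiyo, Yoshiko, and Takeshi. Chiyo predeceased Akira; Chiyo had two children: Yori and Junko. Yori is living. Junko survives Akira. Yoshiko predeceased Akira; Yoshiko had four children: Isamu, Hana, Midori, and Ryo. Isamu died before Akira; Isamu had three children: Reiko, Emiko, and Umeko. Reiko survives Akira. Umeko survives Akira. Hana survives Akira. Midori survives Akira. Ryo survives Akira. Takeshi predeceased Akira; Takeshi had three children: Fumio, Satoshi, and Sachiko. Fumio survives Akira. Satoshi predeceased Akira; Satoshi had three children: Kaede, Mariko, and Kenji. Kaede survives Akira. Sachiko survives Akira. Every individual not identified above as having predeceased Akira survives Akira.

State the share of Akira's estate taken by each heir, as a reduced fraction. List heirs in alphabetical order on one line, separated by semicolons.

There is no surviving spouse, so the entire estate passes to Akira's descendants per stirpes.
The estate is divided into 3 equal shares of 1/3 among Chiyo, Yoshiko, Takeshi.
Chiyo predeceased; the 1/3 allotted to Chiyo's branch passes to Chiyo's issue by representation.
The 1/3 is divided into 2 equal shares of 1/6 among Yori, Junko.
Yori is living and takes 1/6.
Junko is living and takes 1/6.
Yoshiko predeceased; the 1/3 allotted to Yoshiko's branch passes to Yoshiko's issue by representation.
The 1/3 is divided into 4 equal shares of 1/12 among Isamu, Hana, Midori, Ryo.
Isamu predeceased; the 1/12 allotted to Isamu's branch passes to Isamu's issue by representation.
The 1/12 is divided into 3 equal shares of 1/36 among Reiko, Emiko, Umeko.
Reiko is living and takes 1/36.
Emiko is living and takes 1/36.
Umeko is living and takes 1/36.
Hana is living and takes 1/12.
Midori is living and takes 1/12.
Ryo is living and takes 1/12.
Takeshi predeceased; the 1/3 allotted to Takeshi's branch passes to Takeshi's issue by representation.
The 1/3 is divided into 3 equal shares of 1/9 among Fumio, Satoshi, Sachiko.
Fumio is living and takes 1/9.
Satoshi predeceased; the 1/9 allotted to Satoshi's branch passes to Satoshi's issue by representation.
The 1/9 is divided into 3 equal shares of 1/27 among Kaede, Mariko, Kenji.
Kaede is living and takes 1/27.
Mariko is living and takes 1/27.
Kenji is living and takes 1/27.
Sachiko is living and takes 1/9.

Emiko 1/36; Fumio 1/9; Hana 1/12; Junko 1/6; Kaede 1/27; Kenji 1/27; Mariko 1/27; Midori 1/12; Reiko 1/36; Ryo 1/12; Sachiko 1/9; Umeko 1/36; Yori 1/6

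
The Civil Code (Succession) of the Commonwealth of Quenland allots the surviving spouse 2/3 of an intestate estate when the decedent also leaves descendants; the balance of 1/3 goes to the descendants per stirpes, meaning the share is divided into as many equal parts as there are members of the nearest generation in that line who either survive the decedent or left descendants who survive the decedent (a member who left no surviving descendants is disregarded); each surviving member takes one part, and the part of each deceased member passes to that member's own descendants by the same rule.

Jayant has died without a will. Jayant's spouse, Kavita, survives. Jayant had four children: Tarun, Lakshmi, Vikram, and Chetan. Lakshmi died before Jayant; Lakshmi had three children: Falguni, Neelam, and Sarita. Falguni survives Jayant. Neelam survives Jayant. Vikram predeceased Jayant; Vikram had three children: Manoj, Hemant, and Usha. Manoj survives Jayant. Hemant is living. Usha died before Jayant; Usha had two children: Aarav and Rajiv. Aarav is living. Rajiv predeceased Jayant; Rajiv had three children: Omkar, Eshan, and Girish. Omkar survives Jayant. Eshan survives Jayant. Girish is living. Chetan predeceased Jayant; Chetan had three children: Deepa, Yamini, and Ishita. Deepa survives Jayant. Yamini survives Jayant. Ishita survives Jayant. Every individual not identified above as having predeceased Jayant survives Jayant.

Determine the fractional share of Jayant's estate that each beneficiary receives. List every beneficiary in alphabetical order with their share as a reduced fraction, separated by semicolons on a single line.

Aarav 1/72; Deepa 1/36; Eshan 1/216; Falguni 1/36; Girish 1/216; Hemant 1/36; Ishita 1/36; Kavita 2/3; Manoj 1/36; Neelam 1/36; Omkar 1/216; Sarita 1/36; Tarun 1/12; Yamini 1/36

Kavita, as surviving spouse, takes 2/3.
The remaining 1/3 passes to Jayant's descendants per stirpes.
The 1/3 is divided into 4 equal shares of 1/12 among Tarun, Lakshmi, Vikram, Chetan.
Tarun is living and takes 1/12.
Lakshmi predeceased; the 1/12 allotted to Lakshmi's branch passes to Lakshmi's issue by representation.
The 1/12 is divided into 3 equal shares of 1/36 among Falguni, Neelam, Sarita.
Falguni is living and takes 1/36.
Neelam is living and takes 1/36.
Sarita is living and takes 1/36.
Vikram predeceased; the 1/12 allotted to Vikram's branch passes to Vikram's issue by representation.
The 1/12 is divided into 3 equal shares of 1/36 among Manoj, Hemant, Usha.
Manoj is living and takes 1/36.
Hemant is living and takes 1/36.
Usha predeceased; the 1/36 allotted to Usha's branch passes to Usha's issue by representation.
The 1/36 is divided into 2 equal shares of 1/72 among Aarav, Rajiv.
Aarav is living and takes 1/72.
Rajiv predeceased; the 1/72 allotted to Rajiv's branch passes to Rajiv's issue by representation.
The 1/72 is divided into 3 equal shares of 1/216 among Omkar, Eshan, Girish.
Omkar is living and takes 1/216.
Eshan is living and takes 1/216.
Girish is living and takes 1/216.
Chetan predeceased; the 1/12 allotted to Chetan's branch passes to Chetan's issue by representation.
The 1/12 is divided into 3 equal shares of 1/36 among Deepa, Yamini, Ishita.
Deepa is living and takes 1/36.
Yamini is living and takes 1/36.
Ishita is living and takes 1/36.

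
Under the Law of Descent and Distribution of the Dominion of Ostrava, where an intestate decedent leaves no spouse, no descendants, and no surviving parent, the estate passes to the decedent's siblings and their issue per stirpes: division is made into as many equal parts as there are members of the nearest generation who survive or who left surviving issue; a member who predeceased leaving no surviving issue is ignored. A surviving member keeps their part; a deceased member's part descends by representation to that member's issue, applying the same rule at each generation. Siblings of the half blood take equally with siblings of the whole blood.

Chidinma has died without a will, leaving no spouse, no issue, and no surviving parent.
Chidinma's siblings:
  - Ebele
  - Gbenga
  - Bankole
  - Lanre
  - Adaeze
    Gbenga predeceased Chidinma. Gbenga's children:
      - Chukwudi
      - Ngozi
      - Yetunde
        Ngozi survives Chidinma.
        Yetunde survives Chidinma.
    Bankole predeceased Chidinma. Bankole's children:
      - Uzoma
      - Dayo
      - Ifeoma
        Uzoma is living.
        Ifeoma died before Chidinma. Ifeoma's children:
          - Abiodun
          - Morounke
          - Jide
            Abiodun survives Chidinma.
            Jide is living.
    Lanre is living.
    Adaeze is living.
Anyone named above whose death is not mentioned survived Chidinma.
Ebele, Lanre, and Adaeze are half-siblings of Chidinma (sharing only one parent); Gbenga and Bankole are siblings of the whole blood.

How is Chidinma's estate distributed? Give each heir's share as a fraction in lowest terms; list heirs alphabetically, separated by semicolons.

No spouse, descendants, or parent survives, so the estate passes to Chidinma's siblings per stirpes.
Half-blood and whole-blood siblings take equally under the stated rule.
The estate is divided into 5 equal shares of 1/5 among Ebele, Gbenga, Bankole, Lanre, Adaeze.
Ebele is living and takes 1/5.
Gbenga predeceased; the 1/5 allotted to Gbenga's branch passes to Gbenga's issue by representation.
The 1/5 is divided into 3 equal shares of 1/15 among Chukwudi, Ngozi, Yetunde.
Chukwudi is living and takes 1/15.
Ngozi is living and takes 1/15.
Yetunde is living and takes 1/15.
Bankole predeceased; the 1/5 allotted to Bankole's branch passes to Bankole's issue by representation.
The 1/5 is divided into 3 equal shares of 1/15 among Uzoma, Dayo, Ifeoma.
Uzoma is living and takes 1/15.
Dayo is living and takes 1/15.
Ifeoma predeceased; the 1/15 allotted to Ifeoma's branch passes to Ifeoma's issue by representation.
The 1/15 is divided into 3 equal shares of 1/45 among Abiodun, Morounke, Jide.
Abiodun is living and takes 1/45.
Morounke is living and takes 1/45.
Jide is living and takes 1/45.
Lanre is living and takes 1/5.
Adaeze is living and takes 1/5.

Abiodun 1/45; Adaeze 1/5; Chukwudi 1/15; Dayo 1/15; Ebele 1/5; Jide 1/45; Lanre 1/5; Morounke 1/45; Ngozi 1/15; Uzoma 1/15; Yetunde 1/15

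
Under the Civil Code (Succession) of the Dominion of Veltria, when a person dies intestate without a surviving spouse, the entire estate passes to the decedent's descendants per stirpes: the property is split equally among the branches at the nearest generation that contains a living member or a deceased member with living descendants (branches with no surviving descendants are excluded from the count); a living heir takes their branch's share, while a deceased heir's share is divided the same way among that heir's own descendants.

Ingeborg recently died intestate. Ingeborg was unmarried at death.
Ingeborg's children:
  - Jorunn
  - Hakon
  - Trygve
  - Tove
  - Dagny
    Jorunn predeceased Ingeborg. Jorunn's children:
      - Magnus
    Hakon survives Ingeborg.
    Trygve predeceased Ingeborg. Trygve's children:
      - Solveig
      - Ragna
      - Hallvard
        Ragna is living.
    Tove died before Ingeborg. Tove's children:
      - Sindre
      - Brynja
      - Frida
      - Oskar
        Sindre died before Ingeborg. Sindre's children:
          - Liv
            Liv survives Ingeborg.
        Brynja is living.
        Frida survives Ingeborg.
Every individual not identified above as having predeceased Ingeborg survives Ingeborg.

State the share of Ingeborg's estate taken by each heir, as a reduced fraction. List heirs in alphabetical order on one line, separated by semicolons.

Brynja 1/20; Dagny 1/5; Frida 1/20; Hakon 1/5; Hallvard 1/15; Liv 1/20; Magnus 1/5; Oskar 1/20; Ragna 1/15; Solveig 1/15

There is no surviving spouse, so the entire estate passes to Ingeborg's descendants per stirpes.
The estate is divided into 5 equal shares of 1/5 among Jorunn, Hakon, Trygve, Tove, Dagny.
Jorunn predeceased; the 1/5 allotted to Jorunn's branch passes to Jorunn's issue by representation.
Magnus is the sole taker at this level and receives the full 1/5.
Hakon is living and takes 1/5.
Trygve predeceased; the 1/5 allotted to Trygve's branch passes to Trygve's issue by representation.
The 1/5 is divided into 3 equal shares of 1/15 among Solveig, Ragna, Hallvard.
Solveig is living and takes 1/15.
Ragna is living and takes 1/15.
Hallvard is living and takes 1/15.
Tove predeceased; the 1/5 allotted to Tove's branch passes to Tove's issue by representation.
The 1/5 is divided into 4 equal shares of 1/20 among Sindre, Brynja, Frida, Oskar.
Sindre predeceased; the 1/20 allotted to Sindre's branch passes to Sindre's issue by representation.
Liv is the sole taker at this level and receives the full 1/20.
Brynja is living and takes 1/20.
Frida is living and takes 1/20.
Oskar is living and takes 1/20.
Dagny is living and takes 1/5.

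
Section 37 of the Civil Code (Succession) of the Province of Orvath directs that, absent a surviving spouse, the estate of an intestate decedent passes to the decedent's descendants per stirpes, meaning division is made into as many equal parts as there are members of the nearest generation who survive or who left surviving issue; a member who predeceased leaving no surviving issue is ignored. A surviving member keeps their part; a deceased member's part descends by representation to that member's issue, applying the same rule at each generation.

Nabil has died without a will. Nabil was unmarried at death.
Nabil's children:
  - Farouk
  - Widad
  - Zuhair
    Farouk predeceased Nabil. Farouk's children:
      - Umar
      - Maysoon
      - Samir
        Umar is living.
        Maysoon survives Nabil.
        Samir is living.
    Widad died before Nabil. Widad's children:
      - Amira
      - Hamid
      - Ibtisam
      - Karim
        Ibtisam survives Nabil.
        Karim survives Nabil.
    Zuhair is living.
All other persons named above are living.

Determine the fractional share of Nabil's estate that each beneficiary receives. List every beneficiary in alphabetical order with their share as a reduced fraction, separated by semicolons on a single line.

There is no surviving spouse, so the entire estate passes to Nabil's descendants per stirpes.
The estate is divided into 3 equal shares of 1/3 among Farouk, Widad, Zuhair.
Farouk predeceased; the 1/3 allotted to Farouk's branch passes to Farouk's issue by representation.
The 1/3 is divided into 3 equal shares of 1/9 among Umar, Maysoon, Samir.
Umar is living and takes 1/9.
Maysoon is living and takes 1/9.
Samir is living and takes 1/9.
Widad predeceased; the 1/3 allotted to Widad's branch passes to Widad's issue by representation.
The 1/3 is divided into 4 equal shares of 1/12 among Amira, Hamid, Ibtisam, Karim.
Amira is living and takes 1/12.
Hamid is living and takes 1/12.
Ibtisam is living and takes 1/12.
Karim is living and takes 1/12.
Zuhair is living and takes 1/3.

Amira 1/12; Hamid 1/12; Ibtisam 1/12; Karim 1/12; Maysoon 1/9; Samir 1/9; Umar 1/9; Zuhair 1/3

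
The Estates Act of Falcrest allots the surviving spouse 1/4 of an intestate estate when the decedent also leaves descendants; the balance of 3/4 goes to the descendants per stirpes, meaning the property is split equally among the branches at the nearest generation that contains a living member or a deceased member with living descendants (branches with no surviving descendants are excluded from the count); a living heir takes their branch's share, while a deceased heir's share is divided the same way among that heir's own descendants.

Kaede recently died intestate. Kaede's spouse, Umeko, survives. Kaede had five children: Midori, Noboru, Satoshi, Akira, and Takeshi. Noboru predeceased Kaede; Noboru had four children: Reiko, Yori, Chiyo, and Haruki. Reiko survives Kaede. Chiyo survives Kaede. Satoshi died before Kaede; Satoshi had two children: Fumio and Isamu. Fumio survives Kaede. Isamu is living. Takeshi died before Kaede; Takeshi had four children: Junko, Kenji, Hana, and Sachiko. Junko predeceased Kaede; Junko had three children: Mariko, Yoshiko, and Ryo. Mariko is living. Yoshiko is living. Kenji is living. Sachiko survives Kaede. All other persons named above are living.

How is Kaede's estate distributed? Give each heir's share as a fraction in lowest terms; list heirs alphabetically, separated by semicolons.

Akira 3/20; Chiyo 3/80; Fumio 3/40; Hana 3/80; Haruki 3/80; Isamu 3/40; Kenji 3/80; Mariko 1/80; Midori 3/20; Reiko 3/80; Ryo 1/80; Sachiko 3/80; Umeko 1/4; Yori 3/80; Yoshiko 1/80

Umeko, as surviving spouse, takes 1/4.
The remaining 3/4 passes to Kaede's descendants per stirpes.
The 3/4 is divided into 5 equal shares of 3/20 among Midori, Noboru, Satoshi, Akira, Takeshi.
Midori is living and takes 3/20.
Noboru predeceased; the 3/20 allotted to Noboru's branch passes to Noboru's issue by representation.
The 3/20 is divided into 4 equal shares of 3/80 among Reiko, Yori, Chiyo, Haruki.
Reiko is living and takes 3/80.
Yori is living and takes 3/80.
Chiyo is living and takes 3/80.
Haruki is living and takes 3/80.
Satoshi predeceased; the 3/20 allotted to Satoshi's branch passes to Satoshi's issue by representation.
The 3/20 is divided into 2 equal shares of 3/40 among Fumio, Isamu.
Fumio is living and takes 3/40.
Isamu is living and takes 3/40.
Akira is living and takes 3/20.
Takeshi predeceased; the 3/20 allotted to Takeshi's branch passes to Takeshi's issue by representation.
The 3/20 is divided into 4 equal shares of 3/80 among Junko, Kenji, Hana, Sachiko.
Junko predeceased; the 3/80 allotted to Junko's branch passes to Junko's issue by representation.
The 3/80 is divided into 3 equal shares of 1/80 among Mariko, Yoshiko, Ryo.
Mariko is living and takes 1/80.
Yoshiko is living and takes 1/80.
Ryo is living and takes 1/80.
Kenji is living and takes 3/80.
Hana is living and takes 3/80.
Sachiko is living and takes 3/80.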